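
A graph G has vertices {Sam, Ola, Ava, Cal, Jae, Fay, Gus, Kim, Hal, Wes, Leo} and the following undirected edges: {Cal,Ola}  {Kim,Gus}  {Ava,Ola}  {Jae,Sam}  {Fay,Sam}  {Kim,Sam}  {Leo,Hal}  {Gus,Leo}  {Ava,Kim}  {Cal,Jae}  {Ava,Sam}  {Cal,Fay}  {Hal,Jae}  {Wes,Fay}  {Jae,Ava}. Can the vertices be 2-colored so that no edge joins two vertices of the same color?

The cycle Ava-Sam-Kim-Ava has length 3, which is odd, so the graph is not bipartite.

No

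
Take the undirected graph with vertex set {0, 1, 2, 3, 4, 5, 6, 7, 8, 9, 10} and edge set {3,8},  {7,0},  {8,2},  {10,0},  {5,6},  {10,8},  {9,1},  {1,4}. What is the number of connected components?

Component: {5, 6}
Component: {1, 4, 9}
Component: {0, 2, 3, 7, 8, 10}

3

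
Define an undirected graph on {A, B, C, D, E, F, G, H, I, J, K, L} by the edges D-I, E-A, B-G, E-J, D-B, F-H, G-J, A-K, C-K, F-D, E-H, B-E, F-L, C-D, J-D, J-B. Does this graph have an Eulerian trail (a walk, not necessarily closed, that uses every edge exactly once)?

Degrees: A:2, B:4, C:2, D:5, E:4, F:3, G:2, H:2, I:1, J:4, K:2, L:1
Odd-degree vertices: D, F, I, L (4 total).
With 4 odd-degree vertices (more than two), no single trail can use every edge.

No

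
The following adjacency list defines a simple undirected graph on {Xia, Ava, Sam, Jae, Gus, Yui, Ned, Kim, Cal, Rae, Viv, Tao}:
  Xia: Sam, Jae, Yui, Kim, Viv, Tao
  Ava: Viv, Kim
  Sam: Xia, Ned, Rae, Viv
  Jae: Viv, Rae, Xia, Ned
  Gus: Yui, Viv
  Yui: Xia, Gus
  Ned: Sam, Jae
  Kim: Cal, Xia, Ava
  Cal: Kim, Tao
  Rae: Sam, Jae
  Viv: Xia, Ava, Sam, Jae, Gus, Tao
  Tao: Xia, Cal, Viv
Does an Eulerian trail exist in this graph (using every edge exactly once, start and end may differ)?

Yes

Degrees: Xia:6, Ava:2, Sam:4, Jae:4, Gus:2, Yui:2, Ned:2, Kim:3, Cal:2, Rae:2, Viv:6, Tao:3
Odd-degree vertices: Kim, Tao (2 total).
With 2 odd-degree vertices and all edges in one connected piece, an Eulerian trail exists (from Kim to Tao).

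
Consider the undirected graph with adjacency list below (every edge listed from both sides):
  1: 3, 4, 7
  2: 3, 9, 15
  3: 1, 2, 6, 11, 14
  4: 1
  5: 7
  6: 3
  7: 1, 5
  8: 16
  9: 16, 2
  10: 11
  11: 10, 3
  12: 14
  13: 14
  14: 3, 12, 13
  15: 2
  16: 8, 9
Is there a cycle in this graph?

No

The graph has 16 vertices, 15 edges, and 1 connected component.
Since 15 = 16 - 1, the graph is a forest and contains no cycle.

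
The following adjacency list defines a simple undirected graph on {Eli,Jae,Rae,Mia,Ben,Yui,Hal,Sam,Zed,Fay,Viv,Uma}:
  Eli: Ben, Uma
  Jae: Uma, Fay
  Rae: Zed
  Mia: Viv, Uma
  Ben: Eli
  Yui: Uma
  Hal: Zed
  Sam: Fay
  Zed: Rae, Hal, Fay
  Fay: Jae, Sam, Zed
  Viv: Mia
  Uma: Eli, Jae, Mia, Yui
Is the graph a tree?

The graph has 12 vertices and 11 edges.
Connected and |E| = |V| - 1, which characterizes a tree.

Yes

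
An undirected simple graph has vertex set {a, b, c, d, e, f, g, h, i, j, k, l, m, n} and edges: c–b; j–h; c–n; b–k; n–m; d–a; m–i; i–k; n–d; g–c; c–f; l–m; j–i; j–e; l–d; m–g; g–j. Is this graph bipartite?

Yes

Color {c, d, j, k, m} black and {a, b, e, f, g, h, i, l, n} white. No edge joins two same-colored vertices, so the graph is bipartite.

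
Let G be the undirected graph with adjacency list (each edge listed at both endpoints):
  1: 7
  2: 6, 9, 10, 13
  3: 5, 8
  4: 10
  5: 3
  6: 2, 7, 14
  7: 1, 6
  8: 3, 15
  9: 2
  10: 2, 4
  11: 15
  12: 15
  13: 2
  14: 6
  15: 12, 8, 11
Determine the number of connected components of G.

Component: {3, 5, 8, 11, 12, 15}
Component: {1, 2, 4, 6, 7, 9, 10, 13, 14}

2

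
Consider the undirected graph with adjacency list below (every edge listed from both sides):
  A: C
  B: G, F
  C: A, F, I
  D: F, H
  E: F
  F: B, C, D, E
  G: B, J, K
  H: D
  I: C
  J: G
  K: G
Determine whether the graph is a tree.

Yes

|V| = 11, |E| = 10.
Connected and |E| = |V| - 1, which characterizes a tree.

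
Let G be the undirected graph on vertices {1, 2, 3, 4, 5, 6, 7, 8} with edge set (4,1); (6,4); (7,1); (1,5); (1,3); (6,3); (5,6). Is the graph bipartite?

Color {2, 3, 4, 5, 7, 8} black and {1, 6} white. No edge joins two same-colored vertices, so the graph is bipartite.

Yes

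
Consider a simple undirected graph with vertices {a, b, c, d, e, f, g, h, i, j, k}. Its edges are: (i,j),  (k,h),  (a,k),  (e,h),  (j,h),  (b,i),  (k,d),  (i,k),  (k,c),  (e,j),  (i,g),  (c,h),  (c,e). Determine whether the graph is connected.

No

Component: {f}
Component: {a, b, c, d, e, g, h, i, j, k}
There are 2 separate components, so the graph is not connected.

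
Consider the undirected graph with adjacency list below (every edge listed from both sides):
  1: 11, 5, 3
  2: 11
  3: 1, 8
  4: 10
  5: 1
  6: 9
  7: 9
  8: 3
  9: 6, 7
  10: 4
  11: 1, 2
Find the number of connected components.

3

Component: {4, 10}
Component: {6, 7, 9}
Component: {1, 2, 3, 5, 8, 11}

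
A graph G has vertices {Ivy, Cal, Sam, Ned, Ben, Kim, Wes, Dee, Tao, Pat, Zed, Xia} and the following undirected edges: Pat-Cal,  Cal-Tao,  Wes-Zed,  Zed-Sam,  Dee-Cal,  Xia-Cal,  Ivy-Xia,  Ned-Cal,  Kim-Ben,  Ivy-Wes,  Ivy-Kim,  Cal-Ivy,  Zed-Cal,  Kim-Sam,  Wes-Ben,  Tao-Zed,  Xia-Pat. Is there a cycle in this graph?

Yes

The graph has 12 vertices, 17 edges, and 1 connected component.
One cycle is Ivy-Wes-Zed-Sam-Kim-Ivy.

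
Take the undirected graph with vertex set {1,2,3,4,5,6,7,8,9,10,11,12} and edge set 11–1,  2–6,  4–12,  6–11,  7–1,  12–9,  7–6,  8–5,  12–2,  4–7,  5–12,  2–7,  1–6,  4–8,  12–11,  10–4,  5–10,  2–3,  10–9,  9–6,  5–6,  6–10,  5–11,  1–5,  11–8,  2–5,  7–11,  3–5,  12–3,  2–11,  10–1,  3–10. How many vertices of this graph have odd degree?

6

Degrees: 1:5, 2:6, 3:4, 4:4, 5:8, 6:7, 7:5, 8:3, 9:3, 10:6, 11:7, 12:6
Odd-degree vertices: 1, 6, 7, 8, 9, 11.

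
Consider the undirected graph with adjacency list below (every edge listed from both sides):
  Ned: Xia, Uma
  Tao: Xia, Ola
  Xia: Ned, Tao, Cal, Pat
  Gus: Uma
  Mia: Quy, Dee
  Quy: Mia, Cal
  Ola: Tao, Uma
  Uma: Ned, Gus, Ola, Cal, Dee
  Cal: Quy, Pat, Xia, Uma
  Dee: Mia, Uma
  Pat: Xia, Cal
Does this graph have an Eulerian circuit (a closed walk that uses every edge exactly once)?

No

Degrees: Ned:2, Tao:2, Xia:4, Gus:1, Mia:2, Quy:2, Ola:2, Uma:5, Cal:4, Dee:2, Pat:2
Gus, Uma have odd degree; an Eulerian circuit needs every degree to be even, so none exists.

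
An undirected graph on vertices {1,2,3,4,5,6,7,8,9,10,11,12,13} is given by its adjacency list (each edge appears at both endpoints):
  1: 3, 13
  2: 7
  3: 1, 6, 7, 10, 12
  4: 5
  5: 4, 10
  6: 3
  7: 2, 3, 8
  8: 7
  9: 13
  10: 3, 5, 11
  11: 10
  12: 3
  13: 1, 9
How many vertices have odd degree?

Degrees: 1:2, 2:1, 3:5, 4:1, 5:2, 6:1, 7:3, 8:1, 9:1, 10:3, 11:1, 12:1, 13:2
Odd-degree vertices: 2, 3, 4, 6, 7, 8, 9, 10, 11, 12.

10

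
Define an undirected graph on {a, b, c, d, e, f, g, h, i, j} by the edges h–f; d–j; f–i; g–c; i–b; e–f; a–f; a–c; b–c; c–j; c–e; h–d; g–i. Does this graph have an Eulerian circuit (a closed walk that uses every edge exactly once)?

Degrees: a:2, b:2, c:5, d:2, e:2, f:4, g:2, h:2, i:3, j:2
Vertices with odd degree: c, i. An Eulerian circuit requires all degrees even.

No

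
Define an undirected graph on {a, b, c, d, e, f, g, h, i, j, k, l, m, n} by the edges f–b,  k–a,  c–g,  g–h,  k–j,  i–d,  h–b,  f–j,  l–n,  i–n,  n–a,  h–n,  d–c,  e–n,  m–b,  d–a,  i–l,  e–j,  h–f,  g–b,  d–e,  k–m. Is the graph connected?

Yes

Starting from a and exploring outward reaches every vertex (a, n, d, k, h, i, e, l, c, m, j, b, f, g); the graph is connected.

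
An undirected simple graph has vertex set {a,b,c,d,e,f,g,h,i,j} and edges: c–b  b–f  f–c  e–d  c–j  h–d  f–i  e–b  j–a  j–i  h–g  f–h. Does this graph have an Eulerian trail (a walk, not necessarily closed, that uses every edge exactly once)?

No

Degrees: a:1, b:3, c:3, d:2, e:2, f:4, g:1, h:3, i:2, j:3
Odd-degree vertices: a, b, c, g, h, j (6 total).
An Eulerian trail requires 0 or 2 odd-degree vertices; here there are 6.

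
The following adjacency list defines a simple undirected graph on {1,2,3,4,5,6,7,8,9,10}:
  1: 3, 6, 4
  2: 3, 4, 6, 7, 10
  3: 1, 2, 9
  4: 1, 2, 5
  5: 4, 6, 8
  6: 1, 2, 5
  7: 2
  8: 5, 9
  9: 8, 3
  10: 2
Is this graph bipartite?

Color {3, 4, 6, 7, 8, 10} black and {1, 2, 5, 9} white. No edge joins two same-colored vertices, so the graph is bipartite.

Yes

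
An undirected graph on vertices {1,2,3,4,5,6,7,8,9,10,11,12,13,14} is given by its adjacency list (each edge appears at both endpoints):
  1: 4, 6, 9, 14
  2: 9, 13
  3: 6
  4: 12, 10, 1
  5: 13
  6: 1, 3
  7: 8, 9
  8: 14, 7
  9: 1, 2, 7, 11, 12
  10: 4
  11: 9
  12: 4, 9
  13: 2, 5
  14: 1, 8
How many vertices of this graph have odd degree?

Degrees: 1:4, 2:2, 3:1, 4:3, 5:1, 6:2, 7:2, 8:2, 9:5, 10:1, 11:1, 12:2, 13:2, 14:2
Odd-degree vertices: 3, 4, 5, 9, 10, 11.

6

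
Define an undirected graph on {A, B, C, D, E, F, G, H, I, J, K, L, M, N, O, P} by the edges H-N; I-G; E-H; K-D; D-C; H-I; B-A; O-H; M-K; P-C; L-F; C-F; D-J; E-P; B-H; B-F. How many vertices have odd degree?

12

Degrees: A:1, B:3, C:3, D:3, E:2, F:3, G:1, H:5, I:2, J:1, K:2, L:1, M:1, N:1, O:1, P:2
Odd-degree vertices: A, B, C, D, F, G, H, J, L, M, N, O.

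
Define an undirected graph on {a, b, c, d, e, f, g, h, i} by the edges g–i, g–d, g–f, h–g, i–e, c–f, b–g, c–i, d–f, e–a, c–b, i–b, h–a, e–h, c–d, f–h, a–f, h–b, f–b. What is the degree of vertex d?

Neighbors of d: c, f, g.

3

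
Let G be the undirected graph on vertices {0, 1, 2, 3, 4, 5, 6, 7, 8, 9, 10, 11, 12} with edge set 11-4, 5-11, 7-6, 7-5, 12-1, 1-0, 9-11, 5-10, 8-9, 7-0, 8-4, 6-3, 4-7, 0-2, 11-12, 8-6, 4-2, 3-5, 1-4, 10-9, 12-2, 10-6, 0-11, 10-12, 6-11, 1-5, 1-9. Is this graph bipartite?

Yes

A valid 2-coloring puts {1, 2, 3, 7, 8, 10, 11} on one side and {0, 4, 5, 6, 9, 12} on the other; every edge crosses between the two sides.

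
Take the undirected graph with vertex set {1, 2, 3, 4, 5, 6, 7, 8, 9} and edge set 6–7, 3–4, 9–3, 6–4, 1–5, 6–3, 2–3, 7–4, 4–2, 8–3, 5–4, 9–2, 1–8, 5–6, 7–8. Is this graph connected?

Starting from 1 and exploring outward reaches every vertex (1, 5, 8, 4, 6, 7, 3, 2, 9); the graph is connected.

Yes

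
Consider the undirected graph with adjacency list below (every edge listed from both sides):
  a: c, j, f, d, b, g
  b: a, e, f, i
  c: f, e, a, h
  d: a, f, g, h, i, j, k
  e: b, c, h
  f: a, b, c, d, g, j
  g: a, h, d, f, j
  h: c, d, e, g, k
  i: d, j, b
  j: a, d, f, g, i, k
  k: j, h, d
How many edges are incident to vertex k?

3

Neighbors of k: d, h, j.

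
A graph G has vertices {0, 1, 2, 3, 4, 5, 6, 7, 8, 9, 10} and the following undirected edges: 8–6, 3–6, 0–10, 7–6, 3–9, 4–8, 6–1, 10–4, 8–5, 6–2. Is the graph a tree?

The graph has 11 vertices and 10 edges.
It is connected with exactly 10 edges, hence acyclic — it is a tree.

Yes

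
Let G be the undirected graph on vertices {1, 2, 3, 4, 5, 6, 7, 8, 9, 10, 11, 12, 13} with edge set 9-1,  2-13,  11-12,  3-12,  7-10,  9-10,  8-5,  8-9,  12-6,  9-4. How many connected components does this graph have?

3

Component: {2, 13}
Component: {3, 6, 11, 12}
Component: {1, 4, 5, 7, 8, 9, 10}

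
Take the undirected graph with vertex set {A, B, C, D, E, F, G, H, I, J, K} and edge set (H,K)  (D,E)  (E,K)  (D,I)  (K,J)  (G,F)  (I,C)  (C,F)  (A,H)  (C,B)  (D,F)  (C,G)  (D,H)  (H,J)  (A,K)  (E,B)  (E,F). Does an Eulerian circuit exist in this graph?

Yes

Degrees: A:2, B:2, C:4, D:4, E:4, F:4, G:2, H:4, I:2, J:2, K:4
Every vertex has even degree and the edges form a single connected piece, so an Eulerian circuit exists.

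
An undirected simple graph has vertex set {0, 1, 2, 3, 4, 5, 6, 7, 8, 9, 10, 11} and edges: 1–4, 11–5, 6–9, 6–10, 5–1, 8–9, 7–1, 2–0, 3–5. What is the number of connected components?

3

Component: {0, 2}
Component: {6, 8, 9, 10}
Component: {1, 3, 4, 5, 7, 11}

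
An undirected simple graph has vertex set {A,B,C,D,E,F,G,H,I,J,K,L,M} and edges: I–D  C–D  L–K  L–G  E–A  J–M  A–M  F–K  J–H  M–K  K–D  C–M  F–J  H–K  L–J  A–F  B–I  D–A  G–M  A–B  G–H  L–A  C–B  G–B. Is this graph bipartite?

A valid 2-coloring puts {B, D, E, F, H, L, M} on one side and {A, C, G, I, J, K} on the other; every edge crosses between the two sides.

Yes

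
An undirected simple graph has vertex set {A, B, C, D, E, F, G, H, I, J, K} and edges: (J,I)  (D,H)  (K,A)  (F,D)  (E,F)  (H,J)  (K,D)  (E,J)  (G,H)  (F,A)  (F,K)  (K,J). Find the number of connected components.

3

Component: {B}
Component: {C}
Component: {A, D, E, F, G, H, I, J, K}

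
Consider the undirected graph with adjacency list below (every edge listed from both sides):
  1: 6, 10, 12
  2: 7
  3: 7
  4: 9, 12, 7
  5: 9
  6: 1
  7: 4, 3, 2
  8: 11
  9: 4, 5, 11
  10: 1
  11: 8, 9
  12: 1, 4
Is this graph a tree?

Yes

The graph has 12 vertices and 11 edges.
It is connected with exactly 11 edges, hence acyclic — it is a tree.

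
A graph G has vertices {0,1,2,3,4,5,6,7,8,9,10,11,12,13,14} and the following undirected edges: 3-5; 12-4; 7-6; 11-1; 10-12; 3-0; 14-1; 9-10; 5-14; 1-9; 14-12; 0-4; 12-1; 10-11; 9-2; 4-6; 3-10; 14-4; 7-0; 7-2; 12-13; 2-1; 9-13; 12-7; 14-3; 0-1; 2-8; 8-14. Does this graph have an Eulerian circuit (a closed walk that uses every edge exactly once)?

Degrees: 0:4, 1:6, 2:4, 3:4, 4:4, 5:2, 6:2, 7:4, 8:2, 9:4, 10:4, 11:2, 12:6, 13:2, 14:6
All degrees are even and the non-isolated vertices are connected — an Eulerian circuit exists.

Yes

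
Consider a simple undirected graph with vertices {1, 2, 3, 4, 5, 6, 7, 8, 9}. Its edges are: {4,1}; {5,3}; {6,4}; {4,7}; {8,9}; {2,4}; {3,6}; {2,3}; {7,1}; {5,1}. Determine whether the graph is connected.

Component: {8, 9}
Component: {1, 2, 3, 4, 5, 6, 7}
No edge joins these 2 groups, so the graph is disconnected.

No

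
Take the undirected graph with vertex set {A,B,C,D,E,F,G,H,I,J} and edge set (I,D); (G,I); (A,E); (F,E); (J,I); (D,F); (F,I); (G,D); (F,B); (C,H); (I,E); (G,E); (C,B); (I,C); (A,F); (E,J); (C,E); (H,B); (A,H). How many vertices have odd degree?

Degrees: A:3, B:3, C:4, D:3, E:6, F:5, G:3, H:3, I:6, J:2
Odd-degree vertices: A, B, D, F, G, H.

6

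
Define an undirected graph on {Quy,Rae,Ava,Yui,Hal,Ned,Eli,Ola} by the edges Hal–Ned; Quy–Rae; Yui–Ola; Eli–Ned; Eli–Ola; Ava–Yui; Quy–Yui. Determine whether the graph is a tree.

|V| = 8, |E| = 7.
Connected and |E| = |V| - 1, which characterizes a tree.

Yes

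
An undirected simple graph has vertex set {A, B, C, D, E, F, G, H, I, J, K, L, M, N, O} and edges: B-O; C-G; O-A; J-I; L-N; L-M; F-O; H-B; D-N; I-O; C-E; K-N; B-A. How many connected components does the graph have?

3

Component: {C, E, G}
Component: {D, K, L, M, N}
Component: {A, B, F, H, I, J, O}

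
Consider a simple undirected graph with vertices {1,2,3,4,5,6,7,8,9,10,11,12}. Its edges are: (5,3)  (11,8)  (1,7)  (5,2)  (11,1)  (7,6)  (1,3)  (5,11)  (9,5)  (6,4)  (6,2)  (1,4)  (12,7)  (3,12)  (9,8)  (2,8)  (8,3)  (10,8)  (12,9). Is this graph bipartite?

Yes

Color {2, 3, 4, 7, 9, 10, 11} black and {1, 5, 6, 8, 12} white. No edge joins two same-colored vertices, so the graph is bipartite.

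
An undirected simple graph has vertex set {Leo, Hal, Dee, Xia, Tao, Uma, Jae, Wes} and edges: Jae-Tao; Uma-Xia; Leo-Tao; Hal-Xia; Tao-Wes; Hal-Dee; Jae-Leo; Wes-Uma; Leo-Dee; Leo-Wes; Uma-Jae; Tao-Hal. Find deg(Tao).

Neighbors of Tao: Leo, Hal, Jae, Wes.

4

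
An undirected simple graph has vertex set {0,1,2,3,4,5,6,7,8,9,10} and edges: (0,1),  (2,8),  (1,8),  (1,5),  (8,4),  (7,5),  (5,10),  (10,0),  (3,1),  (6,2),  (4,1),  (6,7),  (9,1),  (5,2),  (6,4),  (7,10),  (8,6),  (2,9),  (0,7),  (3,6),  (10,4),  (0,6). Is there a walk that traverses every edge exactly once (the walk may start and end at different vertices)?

Degrees: 0:4, 1:6, 2:4, 3:2, 4:4, 5:4, 6:6, 7:4, 8:4, 9:2, 10:4
Odd-degree vertices: none (0 total).
The non-isolated vertices are connected and exactly 0 have odd degree, so an Eulerian trail exists.

Yes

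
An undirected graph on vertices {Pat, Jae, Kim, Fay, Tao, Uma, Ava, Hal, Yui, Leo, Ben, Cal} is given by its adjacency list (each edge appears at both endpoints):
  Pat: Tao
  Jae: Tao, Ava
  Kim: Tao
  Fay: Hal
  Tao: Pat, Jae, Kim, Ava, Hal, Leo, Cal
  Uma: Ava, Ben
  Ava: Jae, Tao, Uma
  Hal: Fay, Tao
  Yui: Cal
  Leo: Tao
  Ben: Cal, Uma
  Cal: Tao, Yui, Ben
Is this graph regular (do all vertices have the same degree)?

Degrees: Pat:1, Jae:2, Kim:1, Fay:1, Tao:7, Uma:2, Ava:3, Hal:2, Yui:1, Leo:1, Ben:2, Cal:3
Vertex Pat has degree 1 while Tao has degree 7, so the graph is not regular.

No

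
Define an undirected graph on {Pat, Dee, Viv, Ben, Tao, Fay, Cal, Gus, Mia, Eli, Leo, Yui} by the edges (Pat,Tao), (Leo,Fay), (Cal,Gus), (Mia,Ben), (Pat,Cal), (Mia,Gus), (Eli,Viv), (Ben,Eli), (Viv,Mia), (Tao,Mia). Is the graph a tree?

No

|V| = 12, |E| = 10.
It splits into 4 components, so it cannot be a tree.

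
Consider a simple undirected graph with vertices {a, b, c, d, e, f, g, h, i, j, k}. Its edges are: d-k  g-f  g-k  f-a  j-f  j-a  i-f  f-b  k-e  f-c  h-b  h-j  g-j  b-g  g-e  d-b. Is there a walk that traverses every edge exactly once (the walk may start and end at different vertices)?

Degrees: a:2, b:4, c:1, d:2, e:2, f:6, g:5, h:2, i:1, j:4, k:3
Odd-degree vertices: c, g, i, k (4 total).
An Eulerian trail requires 0 or 2 odd-degree vertices; here there are 4.

No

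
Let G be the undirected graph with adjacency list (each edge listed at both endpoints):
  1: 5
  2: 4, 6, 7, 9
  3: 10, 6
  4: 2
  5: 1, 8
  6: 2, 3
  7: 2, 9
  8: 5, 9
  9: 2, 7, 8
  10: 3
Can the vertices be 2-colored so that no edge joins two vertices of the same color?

9-7-2-9 is an odd cycle (length 3), and a bipartite graph can contain only even cycles.

No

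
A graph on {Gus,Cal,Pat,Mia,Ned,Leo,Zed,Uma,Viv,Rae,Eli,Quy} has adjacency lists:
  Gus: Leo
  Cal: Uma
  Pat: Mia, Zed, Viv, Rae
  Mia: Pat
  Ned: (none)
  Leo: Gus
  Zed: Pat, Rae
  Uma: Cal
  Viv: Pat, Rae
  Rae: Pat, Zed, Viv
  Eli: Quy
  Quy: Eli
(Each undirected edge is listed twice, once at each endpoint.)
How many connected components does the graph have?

Component: {Ned}
Component: {Gus, Leo}
Component: {Cal, Uma}
Component: {Eli, Quy}
Component: {Pat, Mia, Zed, Viv, Rae}

5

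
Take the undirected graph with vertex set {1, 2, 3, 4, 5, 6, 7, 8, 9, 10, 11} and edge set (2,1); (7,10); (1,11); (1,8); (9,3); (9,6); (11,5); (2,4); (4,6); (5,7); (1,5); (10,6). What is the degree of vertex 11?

Neighbors of 11: 1, 5.

2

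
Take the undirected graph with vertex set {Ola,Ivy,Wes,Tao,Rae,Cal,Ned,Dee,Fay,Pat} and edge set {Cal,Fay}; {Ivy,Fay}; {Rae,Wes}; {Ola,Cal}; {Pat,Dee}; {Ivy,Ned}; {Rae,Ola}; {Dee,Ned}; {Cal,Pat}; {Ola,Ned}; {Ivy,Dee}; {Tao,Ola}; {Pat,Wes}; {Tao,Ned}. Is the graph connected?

Yes

A breadth-first search from Ola visits Ola, Cal, Ned, Rae, Tao, Fay, Pat, Ivy, Dee, Wes — all 10 vertices — so the graph is connected.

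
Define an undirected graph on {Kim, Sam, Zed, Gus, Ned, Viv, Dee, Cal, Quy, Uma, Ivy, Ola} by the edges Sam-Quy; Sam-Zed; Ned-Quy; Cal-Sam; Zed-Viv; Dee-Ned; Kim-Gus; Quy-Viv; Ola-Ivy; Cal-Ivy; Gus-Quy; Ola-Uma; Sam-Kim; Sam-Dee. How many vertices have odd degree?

Degrees: Kim:2, Sam:5, Zed:2, Gus:2, Ned:2, Viv:2, Dee:2, Cal:2, Quy:4, Uma:1, Ivy:2, Ola:2
Odd-degree vertices: Sam, Uma.

2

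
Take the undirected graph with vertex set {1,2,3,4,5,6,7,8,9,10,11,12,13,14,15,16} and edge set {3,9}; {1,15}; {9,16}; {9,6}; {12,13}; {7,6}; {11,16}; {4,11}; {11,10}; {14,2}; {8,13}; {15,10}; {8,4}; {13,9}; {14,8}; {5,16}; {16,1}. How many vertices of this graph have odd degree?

8

Degrees: 1:2, 2:1, 3:1, 4:2, 5:1, 6:2, 7:1, 8:3, 9:4, 10:2, 11:3, 12:1, 13:3, 14:2, 15:2, 16:4
Odd-degree vertices: 2, 3, 5, 7, 8, 11, 12, 13.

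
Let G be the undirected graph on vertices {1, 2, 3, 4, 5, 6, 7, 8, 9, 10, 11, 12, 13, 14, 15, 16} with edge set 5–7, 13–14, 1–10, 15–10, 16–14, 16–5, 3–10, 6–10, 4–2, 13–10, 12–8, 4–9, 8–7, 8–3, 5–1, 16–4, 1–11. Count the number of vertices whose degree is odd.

12

Degrees: 1:3, 2:1, 3:2, 4:3, 5:3, 6:1, 7:2, 8:3, 9:1, 10:5, 11:1, 12:1, 13:2, 14:2, 15:1, 16:3
Odd-degree vertices: 1, 2, 4, 5, 6, 8, 9, 10, 11, 12, 15, 16.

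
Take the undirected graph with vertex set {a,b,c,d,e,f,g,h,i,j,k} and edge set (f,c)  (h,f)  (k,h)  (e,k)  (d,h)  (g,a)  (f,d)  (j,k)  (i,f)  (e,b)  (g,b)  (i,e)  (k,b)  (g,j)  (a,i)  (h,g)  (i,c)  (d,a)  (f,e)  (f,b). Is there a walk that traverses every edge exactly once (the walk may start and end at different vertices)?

Yes

Degrees: a:3, b:4, c:2, d:3, e:4, f:6, g:4, h:4, i:4, j:2, k:4
Odd-degree vertices: a, d (2 total).
The non-isolated vertices are connected and exactly 2 have odd degree, so an Eulerian trail exists (from a to d).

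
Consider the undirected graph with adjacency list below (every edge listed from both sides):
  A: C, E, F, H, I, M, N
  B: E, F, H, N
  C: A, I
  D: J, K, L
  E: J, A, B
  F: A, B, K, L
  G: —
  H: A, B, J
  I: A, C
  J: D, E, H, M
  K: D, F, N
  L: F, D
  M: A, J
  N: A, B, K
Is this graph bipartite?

No

The cycle C-I-A-C has length 3, which is odd, so the graph is not bipartite.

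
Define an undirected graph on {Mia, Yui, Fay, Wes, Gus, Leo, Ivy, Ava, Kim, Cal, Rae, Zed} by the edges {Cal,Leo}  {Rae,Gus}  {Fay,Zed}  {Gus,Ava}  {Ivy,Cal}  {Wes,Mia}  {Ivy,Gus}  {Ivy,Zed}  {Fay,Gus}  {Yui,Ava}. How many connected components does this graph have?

3

Component: {Kim}
Component: {Mia, Wes}
Component: {Yui, Fay, Gus, Leo, Ivy, Ava, Cal, Rae, Zed}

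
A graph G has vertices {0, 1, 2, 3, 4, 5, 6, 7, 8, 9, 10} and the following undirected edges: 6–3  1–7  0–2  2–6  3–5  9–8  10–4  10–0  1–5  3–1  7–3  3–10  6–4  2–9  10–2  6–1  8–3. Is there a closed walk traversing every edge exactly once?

Degrees: 0:2, 1:4, 2:4, 3:6, 4:2, 5:2, 6:4, 7:2, 8:2, 9:2, 10:4
All degrees are even and the non-isolated vertices are connected — an Eulerian circuit exists.

Yes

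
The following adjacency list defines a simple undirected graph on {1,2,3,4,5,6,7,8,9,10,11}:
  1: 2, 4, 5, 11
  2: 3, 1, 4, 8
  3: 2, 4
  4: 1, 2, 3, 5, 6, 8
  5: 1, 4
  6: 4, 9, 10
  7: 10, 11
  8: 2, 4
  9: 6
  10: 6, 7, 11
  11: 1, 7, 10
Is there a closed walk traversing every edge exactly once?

Degrees: 1:4, 2:4, 3:2, 4:6, 5:2, 6:3, 7:2, 8:2, 9:1, 10:3, 11:3
6, 9, 10, 11 have odd degree; an Eulerian circuit needs every degree to be even, so none exists.

No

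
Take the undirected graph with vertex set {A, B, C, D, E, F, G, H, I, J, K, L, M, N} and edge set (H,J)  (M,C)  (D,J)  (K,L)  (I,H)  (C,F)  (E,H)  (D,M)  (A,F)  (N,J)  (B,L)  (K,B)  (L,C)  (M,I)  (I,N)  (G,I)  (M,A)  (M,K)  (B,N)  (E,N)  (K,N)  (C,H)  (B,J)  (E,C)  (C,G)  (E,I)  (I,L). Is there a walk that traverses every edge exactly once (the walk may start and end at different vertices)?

Yes

Degrees: A:2, B:4, C:6, D:2, E:4, F:2, G:2, H:4, I:6, J:4, K:4, L:4, M:5, N:5
Odd-degree vertices: M, N (2 total).
With 2 odd-degree vertices and all edges in one connected piece, an Eulerian trail exists (from M to N).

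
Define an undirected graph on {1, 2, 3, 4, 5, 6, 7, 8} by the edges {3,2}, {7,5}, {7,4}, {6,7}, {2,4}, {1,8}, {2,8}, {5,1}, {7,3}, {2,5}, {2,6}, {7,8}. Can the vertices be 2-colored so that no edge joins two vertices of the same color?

A valid 2-coloring puts {3, 4, 5, 6, 8} on one side and {1, 2, 7} on the other; every edge crosses between the two sides.

Yes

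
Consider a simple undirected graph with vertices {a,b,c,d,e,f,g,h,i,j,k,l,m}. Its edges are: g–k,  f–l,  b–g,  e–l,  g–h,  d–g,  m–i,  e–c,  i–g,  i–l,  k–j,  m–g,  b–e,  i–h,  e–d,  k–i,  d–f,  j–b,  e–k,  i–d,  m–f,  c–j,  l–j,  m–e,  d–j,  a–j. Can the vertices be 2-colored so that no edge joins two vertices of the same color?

No

g-i-m-g is an odd cycle (length 3), and a bipartite graph can contain only even cycles.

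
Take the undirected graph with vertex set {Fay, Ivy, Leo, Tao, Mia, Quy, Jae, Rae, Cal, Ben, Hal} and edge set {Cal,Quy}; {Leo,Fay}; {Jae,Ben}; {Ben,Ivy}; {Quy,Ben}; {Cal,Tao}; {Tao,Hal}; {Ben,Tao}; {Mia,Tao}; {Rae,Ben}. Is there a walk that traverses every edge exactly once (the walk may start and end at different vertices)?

Degrees: Fay:1, Ivy:1, Leo:1, Tao:4, Mia:1, Quy:2, Jae:1, Rae:1, Cal:2, Ben:5, Hal:1
Odd-degree vertices: Fay, Ivy, Leo, Mia, Jae, Rae, Ben, Hal (8 total).
An Eulerian trail requires 0 or 2 odd-degree vertices; here there are 8.

No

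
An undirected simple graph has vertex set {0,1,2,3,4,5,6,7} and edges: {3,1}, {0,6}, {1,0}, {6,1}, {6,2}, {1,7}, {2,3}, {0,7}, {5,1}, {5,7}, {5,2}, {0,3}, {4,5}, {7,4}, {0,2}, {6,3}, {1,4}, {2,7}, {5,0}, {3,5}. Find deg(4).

3

Neighbors of 4: 1, 5, 7.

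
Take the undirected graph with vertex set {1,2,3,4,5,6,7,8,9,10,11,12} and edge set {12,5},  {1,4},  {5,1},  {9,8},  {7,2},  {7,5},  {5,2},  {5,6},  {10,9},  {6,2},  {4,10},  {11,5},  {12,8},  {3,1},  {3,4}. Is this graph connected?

Yes

A breadth-first search from 1 visits 1, 5, 4, 3, 11, 12, 7, 6, 2, 10, 8, 9 — all 12 vertices — so the graph is connected.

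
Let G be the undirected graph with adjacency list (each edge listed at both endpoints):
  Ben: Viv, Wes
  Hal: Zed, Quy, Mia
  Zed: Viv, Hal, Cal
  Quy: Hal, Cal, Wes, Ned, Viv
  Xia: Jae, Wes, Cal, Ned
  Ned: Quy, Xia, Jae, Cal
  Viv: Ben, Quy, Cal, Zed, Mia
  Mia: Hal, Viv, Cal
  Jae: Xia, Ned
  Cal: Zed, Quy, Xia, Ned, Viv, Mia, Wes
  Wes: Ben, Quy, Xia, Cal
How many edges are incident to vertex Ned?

4

Neighbors of Ned: Quy, Xia, Jae, Cal.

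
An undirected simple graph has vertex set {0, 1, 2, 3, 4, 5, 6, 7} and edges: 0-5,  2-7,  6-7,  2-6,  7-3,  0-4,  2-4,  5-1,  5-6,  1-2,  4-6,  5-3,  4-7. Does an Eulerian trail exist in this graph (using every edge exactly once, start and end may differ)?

Degrees: 0:2, 1:2, 2:4, 3:2, 4:4, 5:4, 6:4, 7:4
Odd-degree vertices: none (0 total).
The non-isolated vertices are connected and exactly 0 have odd degree, so an Eulerian trail exists.

Yes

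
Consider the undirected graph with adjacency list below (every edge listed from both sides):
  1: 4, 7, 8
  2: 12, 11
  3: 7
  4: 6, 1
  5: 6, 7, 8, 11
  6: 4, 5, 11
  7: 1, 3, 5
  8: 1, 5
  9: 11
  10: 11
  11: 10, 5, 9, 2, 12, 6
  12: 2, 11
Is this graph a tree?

The graph has 12 vertices and 15 edges.
A tree on 12 vertices has exactly 11 edges; this graph has 15, so it contains a cycle and is not a tree.

No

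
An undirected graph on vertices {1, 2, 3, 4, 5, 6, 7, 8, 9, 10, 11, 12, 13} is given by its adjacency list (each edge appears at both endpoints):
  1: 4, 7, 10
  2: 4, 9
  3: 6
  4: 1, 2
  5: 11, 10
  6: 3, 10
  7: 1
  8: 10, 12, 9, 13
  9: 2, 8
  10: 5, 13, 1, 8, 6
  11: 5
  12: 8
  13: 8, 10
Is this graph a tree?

No

|V| = 13, |E| = 14.
Connected but with 14 > 12 edges, so it has a cycle and is not a tree.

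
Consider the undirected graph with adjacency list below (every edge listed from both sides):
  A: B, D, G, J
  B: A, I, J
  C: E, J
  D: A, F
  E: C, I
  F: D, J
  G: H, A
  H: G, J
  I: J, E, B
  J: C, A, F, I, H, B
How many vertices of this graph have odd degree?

Degrees: A:4, B:3, C:2, D:2, E:2, F:2, G:2, H:2, I:3, J:6
Odd-degree vertices: B, I.

2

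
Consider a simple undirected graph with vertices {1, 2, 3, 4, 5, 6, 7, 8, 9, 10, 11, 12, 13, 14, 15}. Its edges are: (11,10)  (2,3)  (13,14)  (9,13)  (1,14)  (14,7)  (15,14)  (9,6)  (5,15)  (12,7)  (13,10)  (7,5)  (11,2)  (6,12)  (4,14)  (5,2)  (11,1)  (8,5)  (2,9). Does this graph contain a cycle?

The graph has 15 vertices, 19 edges, and 1 connected component.
One cycle is 2-11-10-13-9-2.

Yes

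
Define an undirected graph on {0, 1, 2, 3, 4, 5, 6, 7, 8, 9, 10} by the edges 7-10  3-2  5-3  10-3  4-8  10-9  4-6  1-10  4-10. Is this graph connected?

No

Component: {0}
Component: {1, 2, 3, 4, 5, 6, 7, 8, 9, 10}
No edge joins these 2 groups, so the graph is disconnected.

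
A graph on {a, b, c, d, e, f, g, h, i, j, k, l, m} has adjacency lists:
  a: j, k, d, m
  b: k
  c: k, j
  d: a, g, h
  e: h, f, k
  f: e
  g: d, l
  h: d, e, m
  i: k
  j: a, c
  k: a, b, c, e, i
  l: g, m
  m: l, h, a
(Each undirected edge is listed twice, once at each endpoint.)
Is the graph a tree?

No

The graph has 13 vertices and 16 edges.
A tree on 13 vertices has exactly 12 edges; this graph has 16, so it contains a cycle and is not a tree.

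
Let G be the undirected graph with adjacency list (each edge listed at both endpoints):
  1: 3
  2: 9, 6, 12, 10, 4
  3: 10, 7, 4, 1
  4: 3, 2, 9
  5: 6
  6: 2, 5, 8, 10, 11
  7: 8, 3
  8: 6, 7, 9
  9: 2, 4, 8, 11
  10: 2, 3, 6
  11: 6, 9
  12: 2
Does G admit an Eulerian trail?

No

Degrees: 1:1, 2:5, 3:4, 4:3, 5:1, 6:5, 7:2, 8:3, 9:4, 10:3, 11:2, 12:1
Odd-degree vertices: 1, 2, 4, 5, 6, 8, 10, 12 (8 total).
An Eulerian trail requires 0 or 2 odd-degree vertices; here there are 8.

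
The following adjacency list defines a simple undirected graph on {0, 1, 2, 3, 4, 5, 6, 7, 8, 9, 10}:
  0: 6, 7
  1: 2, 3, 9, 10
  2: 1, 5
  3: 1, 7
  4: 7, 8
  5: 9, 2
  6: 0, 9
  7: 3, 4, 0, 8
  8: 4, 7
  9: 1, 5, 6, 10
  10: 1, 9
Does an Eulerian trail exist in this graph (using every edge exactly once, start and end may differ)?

Degrees: 0:2, 1:4, 2:2, 3:2, 4:2, 5:2, 6:2, 7:4, 8:2, 9:4, 10:2
Odd-degree vertices: none (0 total).
With 0 odd-degree vertices and all edges in one connected piece, an Eulerian trail exists.

Yes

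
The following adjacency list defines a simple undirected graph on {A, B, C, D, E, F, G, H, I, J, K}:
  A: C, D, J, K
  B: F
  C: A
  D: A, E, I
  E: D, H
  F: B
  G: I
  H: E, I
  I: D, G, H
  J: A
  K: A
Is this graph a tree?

The graph has 11 vertices and 10 edges.
It is not connected, so it is not a tree.

No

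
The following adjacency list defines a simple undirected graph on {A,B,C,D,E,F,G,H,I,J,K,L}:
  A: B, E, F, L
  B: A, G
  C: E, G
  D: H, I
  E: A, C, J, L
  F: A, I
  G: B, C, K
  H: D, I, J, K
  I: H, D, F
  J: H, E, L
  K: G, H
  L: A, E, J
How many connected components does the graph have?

Component: {A, B, C, D, E, F, G, H, I, J, K, L}

1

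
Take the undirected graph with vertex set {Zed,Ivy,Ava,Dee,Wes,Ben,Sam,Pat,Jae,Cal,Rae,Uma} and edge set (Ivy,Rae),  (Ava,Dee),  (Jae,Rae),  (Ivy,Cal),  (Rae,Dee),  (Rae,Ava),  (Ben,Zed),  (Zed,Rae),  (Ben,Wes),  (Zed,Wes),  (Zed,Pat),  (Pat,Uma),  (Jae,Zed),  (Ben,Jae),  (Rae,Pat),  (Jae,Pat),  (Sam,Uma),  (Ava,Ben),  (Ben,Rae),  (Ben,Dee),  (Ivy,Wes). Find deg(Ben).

Neighbors of Ben: Zed, Ava, Dee, Wes, Jae, Rae.

6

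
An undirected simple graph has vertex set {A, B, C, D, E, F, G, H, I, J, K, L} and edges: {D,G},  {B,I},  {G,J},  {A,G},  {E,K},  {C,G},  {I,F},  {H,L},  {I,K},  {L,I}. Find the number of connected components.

2

Component: {A, C, D, G, J}
Component: {B, E, F, H, I, K, L}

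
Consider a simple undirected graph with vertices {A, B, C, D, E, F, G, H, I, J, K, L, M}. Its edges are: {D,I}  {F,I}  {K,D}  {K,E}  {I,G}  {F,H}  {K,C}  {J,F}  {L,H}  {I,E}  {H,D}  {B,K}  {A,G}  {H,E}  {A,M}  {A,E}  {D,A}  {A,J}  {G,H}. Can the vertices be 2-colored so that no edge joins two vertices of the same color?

No

The cycle D-H-F-J-A-D has length 5, which is odd, so the graph is not bipartite.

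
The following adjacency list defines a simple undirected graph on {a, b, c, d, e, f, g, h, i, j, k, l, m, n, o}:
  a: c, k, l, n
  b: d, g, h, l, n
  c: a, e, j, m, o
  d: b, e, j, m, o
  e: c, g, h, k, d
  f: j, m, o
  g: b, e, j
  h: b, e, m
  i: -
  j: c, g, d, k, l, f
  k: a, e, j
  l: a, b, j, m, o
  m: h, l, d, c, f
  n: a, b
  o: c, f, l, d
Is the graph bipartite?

Color {c, d, f, g, h, i, k, l, n} black and {a, b, e, j, m, o} white. No edge joins two same-colored vertices, so the graph is bipartite.

Yes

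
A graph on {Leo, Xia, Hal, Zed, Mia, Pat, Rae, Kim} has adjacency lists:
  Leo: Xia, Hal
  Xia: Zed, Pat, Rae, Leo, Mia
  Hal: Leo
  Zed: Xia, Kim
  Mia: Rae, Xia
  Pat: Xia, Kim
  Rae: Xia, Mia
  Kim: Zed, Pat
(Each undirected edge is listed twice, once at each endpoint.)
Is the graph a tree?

The graph has 8 vertices and 9 edges.
Connected but with 9 > 7 edges, so it has a cycle and is not a tree.

No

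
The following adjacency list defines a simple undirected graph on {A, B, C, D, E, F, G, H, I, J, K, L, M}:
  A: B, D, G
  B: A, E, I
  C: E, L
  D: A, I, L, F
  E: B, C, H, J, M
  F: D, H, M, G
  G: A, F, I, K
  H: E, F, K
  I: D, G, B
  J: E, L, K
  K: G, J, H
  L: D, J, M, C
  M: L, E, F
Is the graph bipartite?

Partition the vertices as {B, C, D, G, H, J, M} vs {A, E, F, I, K, L}. Each listed edge has one endpoint in each part, so the graph is bipartite.

Yes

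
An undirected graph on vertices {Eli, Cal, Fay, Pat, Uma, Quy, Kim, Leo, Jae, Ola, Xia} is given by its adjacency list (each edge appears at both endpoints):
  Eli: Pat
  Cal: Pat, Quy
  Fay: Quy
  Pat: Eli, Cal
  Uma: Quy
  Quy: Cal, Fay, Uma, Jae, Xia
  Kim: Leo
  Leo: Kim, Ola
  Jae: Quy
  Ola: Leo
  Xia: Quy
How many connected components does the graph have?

Component: {Kim, Leo, Ola}
Component: {Eli, Cal, Fay, Pat, Uma, Quy, Jae, Xia}

2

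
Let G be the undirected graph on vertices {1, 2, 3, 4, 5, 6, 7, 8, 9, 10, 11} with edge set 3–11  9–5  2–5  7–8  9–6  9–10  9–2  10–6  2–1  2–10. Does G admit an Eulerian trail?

No

Degrees: 1:1, 2:4, 3:1, 4:0, 5:2, 6:2, 7:1, 8:1, 9:4, 10:3, 11:1
Odd-degree vertices: 1, 3, 7, 8, 10, 11 (6 total).
An Eulerian trail requires 0 or 2 odd-degree vertices; here there are 6.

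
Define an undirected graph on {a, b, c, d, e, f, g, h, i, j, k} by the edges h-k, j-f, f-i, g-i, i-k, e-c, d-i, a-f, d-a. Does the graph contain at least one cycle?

Yes

The graph has 11 vertices, 9 edges, and 3 connected components.
One cycle is a-f-i-d-a.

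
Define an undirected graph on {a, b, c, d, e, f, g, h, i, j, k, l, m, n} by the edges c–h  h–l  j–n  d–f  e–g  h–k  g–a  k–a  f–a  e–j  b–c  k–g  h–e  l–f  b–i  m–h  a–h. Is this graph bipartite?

The cycle a-k-g-a has length 3, which is odd, so the graph is not bipartite.

No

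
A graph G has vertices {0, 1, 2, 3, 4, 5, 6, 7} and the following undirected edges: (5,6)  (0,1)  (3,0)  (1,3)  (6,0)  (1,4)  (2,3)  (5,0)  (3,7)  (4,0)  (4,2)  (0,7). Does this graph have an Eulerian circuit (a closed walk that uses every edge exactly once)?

Degrees: 0:6, 1:3, 2:2, 3:4, 4:3, 5:2, 6:2, 7:2
Vertices with odd degree: 1, 4. An Eulerian circuit requires all degrees even.

No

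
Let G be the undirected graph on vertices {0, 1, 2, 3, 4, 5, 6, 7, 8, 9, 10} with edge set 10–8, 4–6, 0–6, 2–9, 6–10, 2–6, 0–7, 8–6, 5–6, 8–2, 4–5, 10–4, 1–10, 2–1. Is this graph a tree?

No

The graph has 11 vertices and 14 edges.
It is not connected, so it is not a tree.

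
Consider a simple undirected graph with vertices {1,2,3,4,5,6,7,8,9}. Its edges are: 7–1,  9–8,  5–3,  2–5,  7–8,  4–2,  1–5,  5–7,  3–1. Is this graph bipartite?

No

1-5-7-1 is an odd cycle (length 3), and a bipartite graph can contain only even cycles.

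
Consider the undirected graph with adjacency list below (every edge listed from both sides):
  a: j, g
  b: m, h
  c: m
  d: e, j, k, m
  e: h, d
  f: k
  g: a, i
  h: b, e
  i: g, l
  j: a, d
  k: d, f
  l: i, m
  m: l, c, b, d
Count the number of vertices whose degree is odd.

2

Degrees: a:2, b:2, c:1, d:4, e:2, f:1, g:2, h:2, i:2, j:2, k:2, l:2, m:4
Odd-degree vertices: c, f.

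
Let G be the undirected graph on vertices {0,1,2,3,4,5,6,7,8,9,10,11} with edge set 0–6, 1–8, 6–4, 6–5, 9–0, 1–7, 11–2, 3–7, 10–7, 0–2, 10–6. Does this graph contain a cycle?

|V| = 12, |E| = 11, number of components = 1.
Since 11 = 12 - 1, the graph is a forest and contains no cycle.

No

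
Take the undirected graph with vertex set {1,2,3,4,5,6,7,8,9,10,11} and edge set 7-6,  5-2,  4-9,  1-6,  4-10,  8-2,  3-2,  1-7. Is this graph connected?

No

Component: {11}
Component: {1, 6, 7}
Component: {4, 9, 10}
Component: {2, 3, 5, 8}
There are 4 separate components, so the graph is not connected.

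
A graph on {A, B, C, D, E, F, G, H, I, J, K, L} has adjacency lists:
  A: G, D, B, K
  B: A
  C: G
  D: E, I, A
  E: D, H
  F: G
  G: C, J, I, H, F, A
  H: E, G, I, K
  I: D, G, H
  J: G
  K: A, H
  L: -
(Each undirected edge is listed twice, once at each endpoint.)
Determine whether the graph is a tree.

The graph has 12 vertices and 14 edges.
It is not connected, so it is not a tree.

No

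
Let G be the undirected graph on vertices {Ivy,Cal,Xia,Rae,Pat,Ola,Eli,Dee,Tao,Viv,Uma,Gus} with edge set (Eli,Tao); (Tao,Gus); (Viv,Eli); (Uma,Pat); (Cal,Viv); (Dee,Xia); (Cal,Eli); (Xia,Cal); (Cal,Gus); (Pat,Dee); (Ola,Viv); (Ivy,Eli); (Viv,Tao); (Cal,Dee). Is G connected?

Component: {Rae}
Component: {Ivy, Cal, Xia, Pat, Ola, Eli, Dee, Tao, Viv, Uma, Gus}
No edge joins these 2 groups, so the graph is disconnected.

No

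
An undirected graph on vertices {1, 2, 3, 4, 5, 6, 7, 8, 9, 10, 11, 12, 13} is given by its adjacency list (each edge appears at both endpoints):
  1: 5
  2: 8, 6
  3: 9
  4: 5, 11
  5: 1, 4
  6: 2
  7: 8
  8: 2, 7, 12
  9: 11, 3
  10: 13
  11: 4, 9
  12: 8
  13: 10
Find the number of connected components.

Component: {10, 13}
Component: {2, 6, 7, 8, 12}
Component: {1, 3, 4, 5, 9, 11}

3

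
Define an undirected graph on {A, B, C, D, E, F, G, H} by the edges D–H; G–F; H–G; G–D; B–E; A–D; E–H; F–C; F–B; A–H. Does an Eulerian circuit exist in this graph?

Degrees: A:2, B:2, C:1, D:3, E:2, F:3, G:3, H:4
C, D, F, G have odd degree; an Eulerian circuit needs every degree to be even, so none exists.

No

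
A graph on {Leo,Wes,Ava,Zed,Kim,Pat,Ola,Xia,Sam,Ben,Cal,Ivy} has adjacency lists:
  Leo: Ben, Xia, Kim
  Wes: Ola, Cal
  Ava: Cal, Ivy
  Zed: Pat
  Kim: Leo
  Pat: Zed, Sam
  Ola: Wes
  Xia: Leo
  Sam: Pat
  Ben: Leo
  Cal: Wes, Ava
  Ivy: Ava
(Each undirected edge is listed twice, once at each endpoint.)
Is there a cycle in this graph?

The graph has 12 vertices, 9 edges, and 3 connected components.
Since 9 = 12 - 3, the graph is a forest and contains no cycle.

No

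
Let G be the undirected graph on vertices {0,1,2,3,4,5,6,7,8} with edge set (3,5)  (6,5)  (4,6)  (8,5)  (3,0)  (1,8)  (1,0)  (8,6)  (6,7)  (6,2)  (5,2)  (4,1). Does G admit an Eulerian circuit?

No

Degrees: 0:2, 1:3, 2:2, 3:2, 4:2, 5:4, 6:5, 7:1, 8:3
Vertices with odd degree: 1, 6, 7, 8. An Eulerian circuit requires all degrees even.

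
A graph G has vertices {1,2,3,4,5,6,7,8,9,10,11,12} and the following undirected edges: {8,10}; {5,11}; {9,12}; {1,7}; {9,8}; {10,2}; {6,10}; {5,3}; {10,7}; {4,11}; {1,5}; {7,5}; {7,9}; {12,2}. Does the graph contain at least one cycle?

Yes

|V| = 12, |E| = 14, number of components = 1.
One cycle is 7-9-12-2-10-7.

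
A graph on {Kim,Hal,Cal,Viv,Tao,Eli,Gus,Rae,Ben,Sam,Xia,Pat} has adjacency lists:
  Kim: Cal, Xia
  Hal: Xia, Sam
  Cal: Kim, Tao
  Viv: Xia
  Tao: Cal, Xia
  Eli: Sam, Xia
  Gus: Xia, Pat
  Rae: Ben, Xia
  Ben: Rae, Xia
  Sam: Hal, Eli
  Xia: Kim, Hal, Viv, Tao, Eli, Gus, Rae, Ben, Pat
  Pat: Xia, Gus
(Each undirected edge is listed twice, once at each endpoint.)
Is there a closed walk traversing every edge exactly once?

No

Degrees: Kim:2, Hal:2, Cal:2, Viv:1, Tao:2, Eli:2, Gus:2, Rae:2, Ben:2, Sam:2, Xia:9, Pat:2
Viv, Xia have odd degree; an Eulerian circuit needs every degree to be even, so none exists.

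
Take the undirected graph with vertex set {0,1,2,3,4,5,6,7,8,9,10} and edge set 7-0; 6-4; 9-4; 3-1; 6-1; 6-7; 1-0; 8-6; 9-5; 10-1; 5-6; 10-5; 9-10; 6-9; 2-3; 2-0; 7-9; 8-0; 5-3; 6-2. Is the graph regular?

Degrees: 0:4, 1:4, 2:3, 3:3, 4:2, 5:4, 6:7, 7:3, 8:2, 9:5, 10:3
Vertex 4 has degree 2 while 6 has degree 7, so the graph is not regular.

No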